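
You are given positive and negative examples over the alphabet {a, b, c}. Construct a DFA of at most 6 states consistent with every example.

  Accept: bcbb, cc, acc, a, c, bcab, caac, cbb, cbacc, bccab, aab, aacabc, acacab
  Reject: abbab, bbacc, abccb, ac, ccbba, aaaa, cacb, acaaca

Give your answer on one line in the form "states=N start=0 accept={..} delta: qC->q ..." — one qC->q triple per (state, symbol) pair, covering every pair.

Grow the machine one transition at a time. Run the examples from 0; the earliest place one falls off (shortest prefix, ties alphabetical) gets sent to the lowest-numbered state that keeps every Accept/Reject pair distinguishable — a pair clashes when both reach the same state with identical unread suffix — and to a fresh state only if none does.
a: 0a undefined. 0a->0: no, a/aaaa meet in 0. Open state 1: 0a->1.
b: 0b undefined. 0b->0: no, acc/bbacc meet in 1 with "cc" left. 0b->1: ok.
c: 0c undefined. 0c->0: ok.
aa: 1a undefined. 1a->0: no, cc/aaaa meet in 0. 1a->1: no, a/aaaa meet in 1. Open state 2: 1a->2.
ab: 1b undefined. 1b->0: no, acc/bbacc meet in 1 with "cc" left. 1b->1: no, cbacc/bbacc meet in 2 with "cc" left. 1b->2: ok.
ac: 1c undefined. 1c->0: no, cc/ac meet in 0. 1c->1: no, acc/ac meet in 1. 1c->2: no, cbb/ac meet in 2. Open state 3: 1c->3.
aaa: 2a undefined. 2a->0: no, cc/bbacc meet in 0. 2a->1: no, acc/bbacc meet in 3 with "c" left. 2a->2: no, cbb/ccbba meet in 2. 2a->3: ok.
aab: 2b undefined. 2b->0: no, cbb/abbab meet in 2. 2b->1: no, a/abbab meet in 1. 2b->2: ok.
aac: 2c undefined. 2c->0: no, a/abccb meet in 1. 2c->1: no, cbacc/ac meet in 3. 2c->2: no, caac/abccb meet in 2. 2c->3: no, caac/ac meet in 3. Open state 4: 2c->4.
aca: 3a undefined. 3a->0: no, cc/aaaa meet in 0. 3a->1: no, a/aaaa meet in 1. 3a->2: no, bcab/aaaa meet in 2. 3a->3: no, bcab/abbab meet in 3 with "b" left. 3a->4: no, caac/aaaa meet in 4. Open state 5: 3a->5.
acc: 3c undefined. 3c->0: no, cc/bbacc meet in 0. 3c->1: ok.
bcb: 3b undefined. 3b->0: no, cc/abbab meet in 0. 3b->1: no, acc/abbab meet in 1. 3b->2: no, bcbb/abbab meet in 2. 3b->3: no, bcbb/abbab meet in 3. 3b->4: no, caac/abbab meet in 4. 3b->5: ok.
aaca: 4a undefined. 4a->0: no, aacabc/bbacc meet in 3. 4a->1: ok.
abcc: 4c undefined. 4c->0: no, acc/abccb meet in 1. 4c->1: no, cbb/abccb meet in 2. 4c->2: no, cbb/abccb meet in 2. 4c->3: no, cbacc/bbacc meet in 3. 4c->4: ok.
acaa: 5a undefined. 5a->0: no, acc/acaaca meet in 1. 5a->1: ok.
acac: 5c undefined. 5c->0: ok.
bcab: 5b undefined. 5b->0: ok.
abccb: 4b undefined. 4b->0: no, bcbb/abccb meet in 0. 4b->1: no, acc/abccb meet in 1. 4b->2: no, cbb/abccb meet in 2. 4b->3: ok.
All examples now run through 6 states with every (state, symbol) defined. Accept strings end in {0,1,2,4}, Reject strings end in {3,5}; accept={0,1,2,4}.

states=6 start=0 accept={0,1,2,4} delta: 0a->1 0b->1 0c->0 1a->2 1b->2 1c->3 2a->3 2b->2 2c->4 3a->5 3b->5 3c->1 4a->1 4b->3 4c->4 5a->1 5b->0 5c->0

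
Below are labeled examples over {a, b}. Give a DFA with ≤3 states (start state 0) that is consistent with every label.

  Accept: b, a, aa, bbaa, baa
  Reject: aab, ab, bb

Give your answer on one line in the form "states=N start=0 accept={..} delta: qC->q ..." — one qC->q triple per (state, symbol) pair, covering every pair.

State merging on the prefix tree: take the shortest (then alphabetical) example prefix whose next move is undefined and point that move at state 0, else 1, else 2, ...; a target is out if some Accept/Reject pair would then sit in one state with the same input left (inseparable). If every existing state is out, open a new one.
a: 0a undefined. 0a->0: no, b/aab meet in 0 with "b" left. Open state 1: 0a->1.
b: 0b undefined. 0b->0: no, b/bb meet in 0. 0b->1: ok.
aa: 1a undefined. 1a->0: no, b/aab meet in 1. 1a->1: ok.
ab: 1b undefined. 1b->0: ok.
All examples now run through 2 states with every (state, symbol) defined. Accept strings end in {1}, Reject strings end in {0}; accept={1}.

states=2 start=0 accept={1} delta: 0a->1 0b->1 1a->1 1b->0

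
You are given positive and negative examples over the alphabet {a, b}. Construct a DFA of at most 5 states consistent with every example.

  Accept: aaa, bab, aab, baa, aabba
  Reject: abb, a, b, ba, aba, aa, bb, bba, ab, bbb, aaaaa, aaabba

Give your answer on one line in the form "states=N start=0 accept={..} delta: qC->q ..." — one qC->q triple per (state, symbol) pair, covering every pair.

Fold the examples into a partial DFA from state 0: repeatedly fix the first undefined (state, symbol) met by the shortest-then-alphabetical prefix, trying targets in increasing order and rejecting any under which an Accept and a Reject string meet in one state with the same remainder; add a state when all current targets are rejected. Accepting states are where Accept strings end.
a: 0a undefined. 0a->0: no, aaa/a meet in 0. Open state 1: 0a->1.
b: 0b undefined. 0b->0: no, bab/ab meet in 1 with "b" left. 0b->1: ok.
aa: 1a undefined. 1a->0: no, aaa/a meet in 1. 1a->1: no, aaa/a meet in 1. Open state 2: 1a->2.
ab: 1b undefined. 1b->0: ok.
aaa: 2a undefined. 2a->0: no, aaa/bb meet in 0. 2a->1: no, aaa/abb meet in 1. 2a->2: no, aaa/ba meet in 2. Open state 3: 2a->3.
aab: 2b undefined. 2b->0: no, bab/bb meet in 0. 2b->1: no, bab/abb meet in 1. 2b->2: no, bab/ba meet in 2. 2b->3: ok.
aaaa: 3a undefined. 3a->0: ok.
aaab: 3b undefined. 3b->0: no, aabba/abb meet in 1. 3b->1: no, aabba/ba meet in 2. 3b->2: ok.
All examples now run through 4 states with every (state, symbol) defined. Accept strings end in {3}, Reject strings end in {0,1,2}; accept={3}.

states=4 start=0 accept={3} delta: 0a->1 0b->1 1a->2 1b->0 2a->3 2b->3 3a->0 3b->2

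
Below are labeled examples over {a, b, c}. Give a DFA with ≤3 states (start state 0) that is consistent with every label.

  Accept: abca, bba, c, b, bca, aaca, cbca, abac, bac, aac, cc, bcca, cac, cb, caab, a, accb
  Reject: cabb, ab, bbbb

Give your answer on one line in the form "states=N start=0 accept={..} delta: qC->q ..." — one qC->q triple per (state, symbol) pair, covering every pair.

states=3 start=0 accept={0,1} delta: 0a->1 0b->1 0c->0 1a->0 1b->2 1c->0 2a->0 2b->2 2c->0

Grow the machine one transition at a time. Run the examples from 0; the earliest place one falls off (shortest prefix, ties alphabetical) gets sent to the lowest-numbered state that keeps every Accept/Reject pair distinguishable — a pair clashes when both reach the same state with identical unread suffix — and to a fresh state only if none does.
a: 0a undefined. 0a->0: no, b/ab meet in 0 with "b" left. Open state 1: 0a->1.
b: 0b undefined. 0b->0: no, b/bbbb meet in 0. 0b->1: ok.
c: 0c undefined. 0c->0: ok.
aa: 1a undefined. 1a->0: ok.
ab: 1b undefined. 1b->0: no, abca/cabb meet in 1. 1b->1: no, b/cabb meet in 1. Open state 2: 1b->2.
ac: 1c undefined. 1c->0: ok.
aba: 2a undefined. 2a->0: ok.
abc: 2c undefined. 2c->0: ok.
bbb: 2b undefined. 2b->0: no, abca/bbbb meet in 1. 2b->1: no, abca/cabb meet in 1. 2b->2: ok.
All examples now run through 3 states with every (state, symbol) defined. Accept strings end in {0,1}, Reject strings end in {2}; accept={0,1}.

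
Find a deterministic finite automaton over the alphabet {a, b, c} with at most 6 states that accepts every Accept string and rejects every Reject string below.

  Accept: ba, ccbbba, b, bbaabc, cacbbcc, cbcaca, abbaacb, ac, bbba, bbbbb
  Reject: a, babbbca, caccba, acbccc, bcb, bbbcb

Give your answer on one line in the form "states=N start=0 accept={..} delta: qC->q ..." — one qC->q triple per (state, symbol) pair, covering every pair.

State merging on the prefix tree: take the shortest (then alphabetical) example prefix whose next move is undefined and point that move at state 0, else 1, else 2, ...; a target is out if some Accept/Reject pair would then sit in one state with the same input left (inseparable). If every existing state is out, open a new one.
a: 0a undefined. 0a->0: ok.
b: 0b undefined. 0b->0: no, ba/a meet in 0. Open state 1: 0b->1.
c: 0c undefined. 0c->0: no, ba/caccba meet in 1 with "a" left. 0c->1: ok.
ba: 1a undefined. 1a->0: no, ba/a meet in 0. 1a->1: ok.
bb: 1b undefined. 1b->0: no, ba/babbbca meet in 1. 1b->1: no, abbaacb/bcb meet in 1 with "cb" left. Open state 2: 1b->2.
bc: 1c undefined. 1c->0: no, ba/bcb meet in 1. 1c->1: ok.
bba: 2a undefined. 2a->0: no, abbaacb/bcb meet in 2. 2a->1: no, ba/caccba meet in 1. 2a->2: ok.
bbb: 2b undefined. 2b->0: no, ba/babbbca meet in 1. 2b->1: no, ccbbba/caccba meet in 2. 2b->2: no, ccbbba/caccba meet in 2. Open state 3: 2b->3.
cbc: 2c undefined. 2c->0: no, ba/acbccc meet in 1. 2c->1: no, ba/acbccc meet in 1. 2c->2: no, cbcaca/caccba meet in 2. 2c->3: no, cacbbcc/acbccc meet in 3 with "cc" left. Open state 4: 2c->4.
bbba: 3a undefined. 3a->0: no, bbba/a meet in 0. 3a->1: ok.
bbbb: 3b undefined. 3b->0: no, ba/babbbca meet in 1. 3b->1: no, ba/babbbca meet in 1. 3b->2: no, ccbbba/caccba meet in 2. 3b->3: ok.
bbbc: 3c undefined. 3c->0: no, ba/bbbcb meet in 1. 3c->1: no, ba/babbbca meet in 1. 3c->2: no, bbaabc/babbbca meet in 2. 3c->3: no, ba/babbbca meet in 1. 3c->4: no, abbaacb/bbbcb meet in 4 with "b" left. Open state 5: 3c->5.
cbca: 4a undefined. 4a->0: ok.
acbcc: 4c undefined. 4c->0: no, ba/acbccc meet in 1. 4c->1: no, ba/acbccc meet in 1. 4c->2: ok.
bbbcb: 5b undefined. 5b->0: ok.
abbaacb: 4b undefined. 4b->0: no, abbaacb/a meet in 0. 4b->1: ok.
babbbca: 5a undefined. 5a->0: ok.
cacbbcc: 5c undefined. 5c->0: no, cacbbcc/a meet in 0. 5c->1: ok.
All examples now run through 6 states with every (state, symbol) defined. Accept strings end in {1,3,5}, Reject strings end in {0,2,4}; accept={1,3,5}.

states=6 start=0 accept={1,3,5} delta: 0a->0 0b->1 0c->1 1a->1 1b->2 1c->1 2a->2 2b->3 2c->4 3a->1 3b->3 3c->5 4a->0 4b->1 4c->2 5a->0 5b->0 5c->1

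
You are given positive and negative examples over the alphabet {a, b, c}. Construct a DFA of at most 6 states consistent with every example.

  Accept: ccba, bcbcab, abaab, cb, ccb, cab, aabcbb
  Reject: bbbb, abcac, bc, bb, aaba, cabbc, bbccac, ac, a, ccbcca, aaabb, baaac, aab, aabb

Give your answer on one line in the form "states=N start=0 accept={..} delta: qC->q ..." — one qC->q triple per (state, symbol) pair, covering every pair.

states=4 start=0 accept={3} delta: 0a->0 0b->1 0c->2 1a->2 1b->0 1c->2 2a->2 2b->3 2c->2 3a->3 3b->3 3c->1

State merging on the prefix tree: take the shortest (then alphabetical) example prefix whose next move is undefined and point that move at state 0, else 1, else 2, ...; a target is out if some Accept/Reject pair would then sit in one state with the same input left (inseparable). If every existing state is out, open a new one.
a: 0a undefined. 0a->0: ok.
b: 0b undefined. 0b->0: no, abaab/bbbb meet in 0. Open state 1: 0b->1.
c: 0c undefined. 0c->0: no, ccba/aaba meet in 1 with "a" left. 0c->1: no, cb/bb meet in 1 with "b" left. Open state 2: 0c->2.
ba: 1a undefined. 1a->0: no, abaab/aab meet in 1. 1a->1: no, abaab/bb meet in 1 with "b" left. 1a->2: ok.
bb: 1b undefined. 1b->0: ok.
bc: 1c undefined. 1c->0: no, bcbcab/aab meet in 1. 1c->1: no, aabcbb/bc meet in 1. 1c->2: ok.
ca: 2a undefined. 2a->0: no, abaab/aab meet in 1. 2a->1: no, abaab/bbbb meet in 0. 2a->2: ok.
cb: 2b undefined. 2b->0: no, bcbcab/bbbb meet in 0. 2b->1: no, bcbcab/aab meet in 1. 2b->2: no, abaab/bc meet in 2. Open state 3: 2b->3.
cc: 2c undefined. 2c->0: no, ccba/bc meet in 2. 2c->1: no, ccba/bbbb meet in 0. 2c->2: ok.
bcbc: 3c undefined. 3c->0: no, bcbcab/aab meet in 1. 3c->1: ok.
cabb: 3b undefined. 3b->0: no, aabcbb/bbbb meet in 0. 3b->1: no, aabcbb/aab meet in 1. 3b->2: no, aabcbb/abcac meet in 2. 3b->3: ok.
ccba: 3a undefined. 3a->0: no, ccba/bbbb meet in 0. 3a->1: no, ccba/cabbc meet in 1. 3a->2: no, ccba/abcac meet in 2. 3a->3: ok.
All examples now run through 4 states with every (state, symbol) defined. Accept strings end in {3}, Reject strings end in {0,1,2}; accept={3}.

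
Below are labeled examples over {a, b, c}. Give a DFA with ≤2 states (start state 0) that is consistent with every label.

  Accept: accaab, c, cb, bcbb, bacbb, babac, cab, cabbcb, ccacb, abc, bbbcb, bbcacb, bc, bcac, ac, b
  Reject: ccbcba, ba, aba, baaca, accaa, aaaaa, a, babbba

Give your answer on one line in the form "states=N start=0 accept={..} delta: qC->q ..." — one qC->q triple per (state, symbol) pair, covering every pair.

Grow the machine one transition at a time. Run the examples from 0; the earliest place one falls off (shortest prefix, ties alphabetical) gets sent to the lowest-numbered state that keeps every Accept/Reject pair distinguishable — a pair clashes when both reach the same state with identical unread suffix — and to a fresh state only if none does.
a: 0a undefined. 0a->0: ok.
b: 0b undefined. 0b->0: no, b/ba meet in 0. Open state 1: 0b->1.
c: 0c undefined. 0c->0: no, c/accaa meet in 0. 0c->1: ok.
ba: 1a undefined. 1a->0: ok.
bb: 1b undefined. 1b->0: no, cb/ba meet in 0. 1b->1: ok.
bc: 1c undefined. 1c->0: no, abc/ccbcba meet in 0. 1c->1: ok.
All examples now run through 2 states with every (state, symbol) defined. Accept strings end in {1}, Reject strings end in {0}; accept={1}.

states=2 start=0 accept={1} delta: 0a->0 0b->1 0c->1 1a->0 1b->1 1c->1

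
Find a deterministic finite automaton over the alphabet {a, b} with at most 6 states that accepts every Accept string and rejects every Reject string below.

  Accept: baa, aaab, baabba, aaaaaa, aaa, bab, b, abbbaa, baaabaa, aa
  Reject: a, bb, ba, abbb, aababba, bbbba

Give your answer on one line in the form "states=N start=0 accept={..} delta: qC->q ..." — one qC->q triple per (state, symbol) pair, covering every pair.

states=4 start=0 accept={0,2,3} delta: 0a->1 0b->2 1a->3 1b->0 2a->1 2b->1 3a->0 3b->2

Fold the examples into a partial DFA from state 0: repeatedly fix the first undefined (state, symbol) met by the shortest-then-alphabetical prefix, trying targets in increasing order and rejecting any under which an Accept and a Reject string meet in one state with the same remainder; add a state when all current targets are rejected. Accepting states are where Accept strings end.
a: 0a undefined. 0a->0: no, aaaaaa/a meet in 0. Open state 1: 0a->1.
b: 0b undefined. 0b->0: no, b/bb meet in 0. 0b->1: no, b/a meet in 1. Open state 2: 0b->2.
aa: 1a undefined. 1a->0: no, aaa/a meet in 1. 1a->1: no, aaaaaa/a meet in 1. 1a->2: no, aaa/ba meet in 2 with "a" left. Open state 3: 1a->3.
ab: 1b undefined. 1b->0: ok.
ba: 2a undefined. 2a->0: no, baa/a meet in 1. 2a->1: ok.
bb: 2b undefined. 2b->0: no, bab/bb meet in 0. 2b->1: ok.
aaa: 3a undefined. 3a->0: ok.
aab: 3b undefined. 3b->0: no, baabba/a meet in 1. 3b->1: no, baabba/a meet in 1. 3b->2: ok.
All examples now run through 4 states with every (state, symbol) defined. Accept strings end in {0,2,3}, Reject strings end in {1}; accept={0,2,3}.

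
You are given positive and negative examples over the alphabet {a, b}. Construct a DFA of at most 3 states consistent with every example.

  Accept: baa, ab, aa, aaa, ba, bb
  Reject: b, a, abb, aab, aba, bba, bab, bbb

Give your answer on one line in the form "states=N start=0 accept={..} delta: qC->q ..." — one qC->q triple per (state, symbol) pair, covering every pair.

states=3 start=0 accept={0,2} delta: 0a->1 0b->1 1a->2 1b->0 2a->0 2b->1

Fold the examples into a partial DFA from state 0: repeatedly fix the first undefined (state, symbol) met by the shortest-then-alphabetical prefix, trying targets in increasing order and rejecting any under which an Accept and a Reject string meet in one state with the same remainder; add a state when all current targets are rejected. Accepting states are where Accept strings end.
a: 0a undefined. 0a->0: no, ab/b meet in 0 with "b" left. Open state 1: 0a->1.
b: 0b undefined. 0b->0: no, ab/bab meet in 1 with "b" left. 0b->1: ok.
aa: 1a undefined. 1a->0: no, baa/b meet in 1. 1a->1: no, baa/b meet in 1. Open state 2: 1a->2.
ab: 1b undefined. 1b->0: ok.
aaa: 2a undefined. 2a->0: ok.
aab: 2b undefined. 2b->0: no, baa/aab meet in 0. 2b->1: ok.
All examples now run through 3 states with every (state, symbol) defined. Accept strings end in {0,2}, Reject strings end in {1}; accept={0,2}.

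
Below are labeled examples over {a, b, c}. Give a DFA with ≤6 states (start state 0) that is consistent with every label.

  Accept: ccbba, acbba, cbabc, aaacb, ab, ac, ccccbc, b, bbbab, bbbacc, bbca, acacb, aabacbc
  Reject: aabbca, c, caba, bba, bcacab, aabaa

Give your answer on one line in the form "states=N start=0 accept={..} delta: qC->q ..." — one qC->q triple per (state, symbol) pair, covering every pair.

State merging on the prefix tree: take the shortest (then alphabetical) example prefix whose next move is undefined and point that move at state 0, else 1, else 2, ...; a target is out if some Accept/Reject pair would then sit in one state with the same input left (inseparable). If every existing state is out, open a new one.
a: 0a undefined. 0a->0: no, ac/c meet in 0 with "c" left. Open state 1: 0a->1.
b: 0b undefined. 0b->0: ok.
c: 0c undefined. 0c->0: no, ccbba/bba meet in 1. 0c->1: ok.
aa: 1a undefined. 1a->0: no, b/aabbca meet in 0. 1a->1: no, bbca/c meet in 1. Open state 2: 1a->2.
ab: 1b undefined. 1b->0: no, cbabc/c meet in 1. 1b->1: no, ab/c meet in 1. 1b->2: ok.
ac: 1c undefined. 1c->0: no, ccbba/c meet in 1. 1c->1: no, ccbba/caba meet in 2 with "ba" left. 1c->2: ok.
aaa: 2a undefined. 2a->0: no, cbabc/c meet in 1. 2a->1: ok.
aab: 2b undefined. 2b->0: no, ccbba/c meet in 1. 2b->1: no, ccbba/c meet in 1. 2b->2: no, ccbba/c meet in 1. Open state 3: 2b->3.
ccc: 2c undefined. 2c->0: no, ab/bcacab meet in 2. 2c->1: no, cbabc/c meet in 1. 2c->2: no, cbabc/bcacab meet in 2. 2c->3: ok.
aaba: 3a undefined. 3a->0: no, b/caba meet in 0. 3a->1: no, ab/bcacab meet in 2. 3a->2: no, cbabc/bcacab meet in 3. 3a->3: no, cbabc/caba meet in 3. Open state 4: 3a->4.
aabb: 3b undefined. 3b->0: no, ccbba/c meet in 1. 3b->1: ok.
cccc: 3c undefined. 3c->0: no, ccccbc/aabbca meet in 1. 3c->1: ok.
aabaa: 4a undefined. 4a->0: no, b/aabaa meet in 0. 4a->1: ok.
aabac: 4c undefined. 4c->0: no, aabacbc/aabbca meet in 1. 4c->1: ok.
bcacab: 4b undefined. 4b->0: no, b/bcacab meet in 0. 4b->1: ok.
All examples now run through 5 states with every (state, symbol) defined. Accept strings end in {0,2,3}, Reject strings end in {1,4}; accept={0,2,3}.

states=5 start=0 accept={0,2,3} delta: 0a->1 0b->0 0c->1 1a->2 1b->2 1c->2 2a->1 2b->3 2c->3 3a->4 3b->1 3c->1 4a->1 4b->1 4c->1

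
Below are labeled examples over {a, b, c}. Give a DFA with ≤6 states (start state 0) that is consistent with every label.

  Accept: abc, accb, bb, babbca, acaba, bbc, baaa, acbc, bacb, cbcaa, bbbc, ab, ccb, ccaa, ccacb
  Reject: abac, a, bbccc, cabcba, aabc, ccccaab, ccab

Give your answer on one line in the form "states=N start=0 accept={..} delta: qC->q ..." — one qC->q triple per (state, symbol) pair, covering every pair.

states=3 start=0 accept={0,2} delta: 0a->1 0b->0 0c->2 1a->2 1b->0 1c->1 2a->2 2b->1 2c->1

Grow the machine one transition at a time. Run the examples from 0; the earliest place one falls off (shortest prefix, ties alphabetical) gets sent to the lowest-numbered state that keeps every Accept/Reject pair distinguishable — a pair clashes when both reach the same state with identical unread suffix — and to a fresh state only if none does.
a: 0a undefined. 0a->0: no, abc/aabc meet in 0 with "bc" left. Open state 1: 0a->1.
b: 0b undefined. 0b->0: ok.
c: 0c undefined. 0c->0: no, bb/bbccc meet in 0. 0c->1: no, bbc/a meet in 1. Open state 2: 0c->2.
aa: 1a undefined. 1a->0: no, bbc/aabc meet in 2. 1a->1: no, abc/aabc meet in 1 with "bc" left. 1a->2: ok.
ab: 1b undefined. 1b->0: ok.
ac: 1c undefined. 1c->0: no, bb/abac meet in 0. 1c->1: ok.
ca: 2a undefined. 2a->0: no, acaba/cabcba meet in 2 with "ba" left. 2a->1: no, babbca/abac meet in 1. 2a->2: ok.
cb: 2b undefined. 2b->0: no, abc/aabc meet in 2. 2b->1: ok.
cc: 2c undefined. 2c->0: no, abc/bbccc meet in 2. 2c->1: ok.
All examples now run through 3 states with every (state, symbol) defined. Accept strings end in {0,2}, Reject strings end in {1}; accept={0,2}.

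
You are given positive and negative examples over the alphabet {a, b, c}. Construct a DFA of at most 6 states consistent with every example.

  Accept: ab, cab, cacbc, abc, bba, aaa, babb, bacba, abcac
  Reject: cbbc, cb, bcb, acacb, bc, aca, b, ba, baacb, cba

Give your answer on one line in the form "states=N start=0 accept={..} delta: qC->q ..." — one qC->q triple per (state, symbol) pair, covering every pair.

states=6 start=0 accept={3,5} delta: 0a->1 0b->1 0c->2 1a->2 1b->3 1c->0 2a->3 2b->4 2c->1 3a->3 3b->3 3c->5 4a->0 4b->5 4c->3 5a->3 5b->4 5c->0

Fold the examples into a partial DFA from state 0: repeatedly fix the first undefined (state, symbol) met by the shortest-then-alphabetical prefix, trying targets in increasing order and rejecting any under which an Accept and a Reject string meet in one state with the same remainder; add a state when all current targets are rejected. Accepting states are where Accept strings end.
a: 0a undefined. 0a->0: no, ab/b meet in 0 with "b" left. Open state 1: 0a->1.
b: 0b undefined. 0b->0: no, bba/ba meet in 1. 0b->1: ok.
c: 0c undefined. 0c->0: no, abc/cbbc meet in 1 with "bc" left. 0c->1: no, ab/cb meet in 1 with "b" left. Open state 2: 0c->2.
aa: 1a undefined. 1a->0: no, aaa/b meet in 1. 1a->1: no, aaa/b meet in 1. 1a->2: ok.
ab: 1b undefined. 1b->0: no, abc/ba meet in 2. 1b->1: no, ab/b meet in 1. 1b->2: no, ab/ba meet in 2. Open state 3: 1b->3.
ac: 1c undefined. 1c->0: ok.
ca: 2a undefined. 2a->0: no, cab/bcb meet in 1. 2a->1: no, cacbc/bc meet in 0. 2a->2: no, cab/cb meet in 2 with "b" left. 2a->3: ok.
cb: 2b undefined. 2b->0: no, babb/bcb meet in 1. 2b->1: no, abc/cbbc meet in 3 with "c" left. 2b->2: no, ab/cba meet in 3. 2b->3: no, ab/cb meet in 3. Open state 4: 2b->4.
abc: 3c undefined. 3c->0: no, cacbc/bc meet in 0. 3c->1: no, ab/baacb meet in 3. 3c->2: no, abc/ba meet in 2. 3c->3: no, cab/baacb meet in 3 with "b" left. 3c->4: no, cacbc/cbbc meet in 4 with "bc" left. Open state 5: 3c->5.
bac: 2c undefined. 2c->0: no, bacba/ba meet in 2. 2c->1: ok.
bba: 3a undefined. 3a->0: no, bba/bc meet in 0. 3a->1: no, bba/bcb meet in 1. 3a->2: no, bba/ba meet in 2. 3a->3: ok.
cab: 3b undefined. 3b->0: no, cab/bc meet in 0. 3b->1: no, cab/bcb meet in 1. 3b->2: no, cab/ba meet in 2. 3b->3: ok.
cba: 4a undefined. 4a->0: ok.
cbb: 4b undefined. 4b->0: no, babb/bc meet in 0. 4b->1: no, babb/bcb meet in 1. 4b->2: no, babb/ba meet in 2. 4b->3: no, abc/cbbc meet in 5. 4b->4: no, babb/cb meet in 4. 4b->5: ok.
abca: 5a undefined. 5a->0: no, abcac/ba meet in 2. 5a->1: no, abcac/bc meet in 0. 5a->2: no, abcac/bcb meet in 1. 5a->3: ok.
cacb: 5b undefined. 5b->0: no, cacbc/ba meet in 2. 5b->1: no, cacbc/bc meet in 0. 5b->2: no, cacbc/bcb meet in 1. 5b->3: no, ab/baacb meet in 3. 5b->4: ok.
cbbc: 5c undefined. 5c->0: ok.
cacbc: 4c undefined. 4c->0: no, cacbc/cbbc meet in 0. 4c->1: no, cacbc/bcb meet in 1. 4c->2: no, cacbc/ba meet in 2. 4c->3: ok.
All examples now run through 6 states with every (state, symbol) defined. Accept strings end in {3,5}, Reject strings end in {0,1,2,4}; accept={3,5}.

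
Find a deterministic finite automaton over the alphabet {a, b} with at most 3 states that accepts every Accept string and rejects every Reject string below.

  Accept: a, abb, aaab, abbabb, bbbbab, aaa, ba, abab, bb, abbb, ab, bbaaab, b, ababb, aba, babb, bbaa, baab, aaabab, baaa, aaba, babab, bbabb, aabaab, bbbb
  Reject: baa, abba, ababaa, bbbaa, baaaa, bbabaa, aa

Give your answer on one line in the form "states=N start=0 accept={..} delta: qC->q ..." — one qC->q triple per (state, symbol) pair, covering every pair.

states=3 start=0 accept={1,2} delta: 0a->1 0b->2 1a->0 1b->2 2a->1 2b->1

State merging on the prefix tree: take the shortest (then alphabetical) example prefix whose next move is undefined and point that move at state 0, else 1, else 2, ...; a target is out if some Accept/Reject pair would then sit in one state with the same input left (inseparable). If every existing state is out, open a new one.
a: 0a undefined. 0a->0: no, a/aa meet in 0. Open state 1: 0a->1.
b: 0b undefined. 0b->0: no, bbaa/baa meet in 1 with "a" left. 0b->1: no, aaa/baa meet in 1 with "aa" left. Open state 2: 0b->2.
aa: 1a undefined. 1a->0: ok.
ab: 1b undefined. 1b->0: no, aaab/ababaa meet in 0. 1b->1: no, aba/abba meet in 0. 1b->2: ok.
ba: 2a undefined. 2a->0: no, a/baa meet in 1. 2a->1: ok.
bb: 2b undefined. 2b->0: no, a/abba meet in 1. 2b->1: ok.
All examples now run through 3 states with every (state, symbol) defined. Accept strings end in {1,2}, Reject strings end in {0}; accept={1,2}.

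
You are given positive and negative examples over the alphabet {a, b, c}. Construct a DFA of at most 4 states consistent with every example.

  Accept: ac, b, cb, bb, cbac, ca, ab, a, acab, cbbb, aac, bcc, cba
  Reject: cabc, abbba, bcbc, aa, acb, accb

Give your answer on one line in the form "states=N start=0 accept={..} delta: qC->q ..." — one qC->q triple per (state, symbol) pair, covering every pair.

states=4 start=0 accept={0,1,3} delta: 0a->1 0b->0 0c->2 1a->2 1b->1 1c->3 2a->0 2b->0 2c->0 3a->0 3b->2 3c->3

State merging on the prefix tree: take the shortest (then alphabetical) example prefix whose next move is undefined and point that move at state 0, else 1, else 2, ...; a target is out if some Accept/Reject pair would then sit in one state with the same input left (inseparable). If every existing state is out, open a new one.
a: 0a undefined. 0a->0: no, cb/acb meet in 0 with "cb" left. Open state 1: 0a->1.
b: 0b undefined. 0b->0: ok.
c: 0c undefined. 0c->0: no, b/bcbc meet in 0. 0c->1: no, ca/aa meet in 1 with "a" left. Open state 2: 0c->2.
aa: 1a undefined. 1a->0: no, b/aa meet in 0. 1a->1: no, a/aa meet in 1. 1a->2: ok.
ab: 1b undefined. 1b->0: no, a/abbba meet in 1. 1b->1: ok.
ac: 1c undefined. 1c->0: no, ac/acb meet in 0. 1c->1: no, ac/acb meet in 1. 1c->2: no, ac/abbba meet in 2. Open state 3: 1c->3.
ca: 2a undefined. 2a->0: ok.
cb: 2b undefined. 2b->0: ok.
aac: 2c undefined. 2c->0: ok.
aca: 3a undefined. 3a->0: ok.
acb: 3b undefined. 3b->0: no, b/acb meet in 0. 3b->1: no, ab/acb meet in 1. 3b->2: ok.
acc: 3c undefined. 3c->0: no, b/accb meet in 0. 3c->1: no, ab/accb meet in 1. 3c->2: no, b/accb meet in 0. 3c->3: ok.
All examples now run through 4 states with every (state, symbol) defined. Accept strings end in {0,1,3}, Reject strings end in {2}; accept={0,1,3}.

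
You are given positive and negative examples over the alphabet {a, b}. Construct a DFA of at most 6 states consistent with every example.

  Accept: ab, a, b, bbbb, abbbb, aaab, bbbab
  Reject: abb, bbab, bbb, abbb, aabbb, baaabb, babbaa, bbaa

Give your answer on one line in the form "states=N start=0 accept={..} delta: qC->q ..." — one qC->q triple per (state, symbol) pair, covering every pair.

State merging on the prefix tree: take the shortest (then alphabetical) example prefix whose next move is undefined and point that move at state 0, else 1, else 2, ...; a target is out if some Accept/Reject pair would then sit in one state with the same input left (inseparable). If every existing state is out, open a new one.
a: 0a undefined. 0a->0: ok.
b: 0b undefined. 0b->0: no, ab/abb meet in 0. Open state 1: 0b->1.
ba: 1a undefined. 1a->0: ok.
bb: 1b undefined. 1b->0: no, ab/bbab meet in 1. 1b->1: no, ab/abb meet in 1. Open state 2: 1b->2.
bba: 2a undefined. 2a->0: no, ab/bbab meet in 1. 2a->1: no, a/babbaa meet in 0. 2a->2: ok.
bbb: 2b undefined. 2b->0: no, a/bbab meet in 0. 2b->1: no, ab/bbab meet in 1. 2b->2: no, bbbb/abb meet in 2. Open state 3: 2b->3.
bbba: 3a undefined. 3a->0: ok.
bbbb: 3b undefined. 3b->0: ok.
All examples now run through 4 states with every (state, symbol) defined. Accept strings end in {0,1}, Reject strings end in {2,3}; accept={0,1}.

states=4 start=0 accept={0,1} delta: 0a->0 0b->1 1a->0 1b->2 2a->2 2b->3 3a->0 3b->0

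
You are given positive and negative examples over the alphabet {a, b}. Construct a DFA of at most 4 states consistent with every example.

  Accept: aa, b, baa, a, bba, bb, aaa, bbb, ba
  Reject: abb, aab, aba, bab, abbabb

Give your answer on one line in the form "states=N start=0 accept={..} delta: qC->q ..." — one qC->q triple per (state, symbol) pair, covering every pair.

Grow the machine one transition at a time. Run the examples from 0; the earliest place one falls off (shortest prefix, ties alphabetical) gets sent to the lowest-numbered state that keeps every Accept/Reject pair distinguishable — a pair clashes when both reach the same state with identical unread suffix — and to a fresh state only if none does.
a: 0a undefined. 0a->0: no, b/aab meet in 0 with "b" left. Open state 1: 0a->1.
b: 0b undefined. 0b->0: ok.
aa: 1a undefined. 1a->0: no, aa/aab meet in 0. 1a->1: ok.
ab: 1b undefined. 1b->0: no, aa/aba meet in 1. 1b->1: no, aa/abb meet in 1. Open state 2: 1b->2.
aba: 2a undefined. 2a->0: no, b/aba meet in 0. 2a->1: no, aa/aba meet in 1. 2a->2: ok.
abb: 2b undefined. 2b->0: no, b/abb meet in 0. 2b->1: no, aa/abb meet in 1. 2b->2: ok.
All examples now run through 3 states with every (state, symbol) defined. Accept strings end in {0,1}, Reject strings end in {2}; accept={0,1}.

states=3 start=0 accept={0,1} delta: 0a->1 0b->0 1a->1 1b->2 2a->2 2b->2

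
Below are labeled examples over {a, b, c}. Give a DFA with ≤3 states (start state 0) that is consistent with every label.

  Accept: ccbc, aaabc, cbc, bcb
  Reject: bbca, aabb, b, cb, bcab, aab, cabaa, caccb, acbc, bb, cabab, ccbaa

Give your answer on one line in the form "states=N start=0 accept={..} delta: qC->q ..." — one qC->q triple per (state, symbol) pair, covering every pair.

states=3 start=0 accept={2} delta: 0a->1 0b->1 0c->0 1a->0 1b->1 1c->2 2a->0 2b->2 2c->0

State merging on the prefix tree: take the shortest (then alphabetical) example prefix whose next move is undefined and point that move at state 0, else 1, else 2, ...; a target is out if some Accept/Reject pair would then sit in one state with the same input left (inseparable). If every existing state is out, open a new one.
a: 0a undefined. 0a->0: no, cbc/acbc meet in 0 with "cbc" left. Open state 1: 0a->1.
b: 0b undefined. 0b->0: no, bcb/cb meet in 0 with "cb" left. 0b->1: ok.
c: 0c undefined. 0c->0: ok.
aa: 1a undefined. 1a->0: ok.
ac: 1c undefined. 1c->0: no, ccbc/acbc meet in 0. 1c->1: no, ccbc/b meet in 1. Open state 2: 1c->2.
bb: 1b undefined. 1b->0: no, aaabc/aabb meet in 0. 1b->1: ok.
acb: 2b undefined. 2b->0: no, bcb/acbc meet in 0. 2b->1: no, ccbc/acbc meet in 2. 2b->2: ok.
bca: 2a undefined. 2a->0: ok.
acbc: 2c undefined. 2c->0: ok.
All examples now run through 3 states with every (state, symbol) defined. Accept strings end in {2}, Reject strings end in {0,1}; accept={2}.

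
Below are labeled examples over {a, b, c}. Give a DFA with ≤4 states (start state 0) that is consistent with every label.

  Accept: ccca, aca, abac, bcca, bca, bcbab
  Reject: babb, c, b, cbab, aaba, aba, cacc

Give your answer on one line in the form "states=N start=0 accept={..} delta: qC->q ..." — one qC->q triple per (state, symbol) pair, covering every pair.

states=3 start=0 accept={0} delta: 0a->0 0b->1 0c->2 1a->1 1b->0 1c->0 2a->0 2b->0 2c->1

State merging on the prefix tree: take the shortest (then alphabetical) example prefix whose next move is undefined and point that move at state 0, else 1, else 2, ...; a target is out if some Accept/Reject pair would then sit in one state with the same input left (inseparable). If every existing state is out, open a new one.
a: 0a undefined. 0a->0: ok.
b: 0b undefined. 0b->0: no, abac/c meet in 0 with "c" left. Open state 1: 0b->1.
c: 0c undefined. 0c->0: no, ccca/c meet in 0. 0c->1: no, aca/aaba meet in 1 with "a" left. Open state 2: 0c->2.
ba: 1a undefined. 1a->0: no, abac/c meet in 2. 1a->1: ok.
bc: 1c undefined. 1c->0: ok.
ca: 2a undefined. 2a->0: ok.
cb: 2b undefined. 2b->0: ok.
cc: 2c undefined. 2c->0: no, ccca/cacc meet in 0. 2c->1: ok.
bab: 1b undefined. 1b->0: ok.
All examples now run through 3 states with every (state, symbol) defined. Accept strings end in {0}, Reject strings end in {1,2}; accept={0}.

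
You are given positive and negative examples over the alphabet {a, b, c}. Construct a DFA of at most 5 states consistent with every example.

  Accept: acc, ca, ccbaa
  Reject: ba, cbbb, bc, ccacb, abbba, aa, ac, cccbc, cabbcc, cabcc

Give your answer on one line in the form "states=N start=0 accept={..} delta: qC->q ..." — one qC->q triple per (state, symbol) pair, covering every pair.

Grow the machine one transition at a time. Run the examples from 0; the earliest place one falls off (shortest prefix, ties alphabetical) gets sent to the lowest-numbered state that keeps every Accept/Reject pair distinguishable — a pair clashes when both reach the same state with identical unread suffix — and to a fresh state only if none does.
a: 0a undefined. 0a->0: ok.
b: 0b undefined. 0b->0: ok.
c: 0c undefined. 0c->0: no, acc/ba meet in 0. Open state 1: 0c->1.
ca: 1a undefined. 1a->0: no, acc/cabbcc meet in 1 with "c" left. 1a->1: no, ca/bc meet in 1. Open state 2: 1a->2.
cb: 1b undefined. 1b->0: ok.
cc: 1c undefined. 1c->0: no, acc/ba meet in 0. 1c->1: no, acc/bc meet in 1. 1c->2: ok.
cab: 2b undefined. 2b->0: no, acc/cabbcc meet in 2. 2b->1: no, acc/cabbcc meet in 2. 2b->2: ok.
cca: 2a undefined. 2a->0: no, ccbaa/ba meet in 0. 2a->1: no, acc/ccacb meet in 2. 2a->2: ok.
ccc: 2c undefined. 2c->0: ok.
All examples now run through 3 states with every (state, symbol) defined. Accept strings end in {2}, Reject strings end in {0,1}; accept={2}.

states=3 start=0 accept={2} delta: 0a->0 0b->0 0c->1 1a->2 1b->0 1c->2 2a->2 2b->2 2c->0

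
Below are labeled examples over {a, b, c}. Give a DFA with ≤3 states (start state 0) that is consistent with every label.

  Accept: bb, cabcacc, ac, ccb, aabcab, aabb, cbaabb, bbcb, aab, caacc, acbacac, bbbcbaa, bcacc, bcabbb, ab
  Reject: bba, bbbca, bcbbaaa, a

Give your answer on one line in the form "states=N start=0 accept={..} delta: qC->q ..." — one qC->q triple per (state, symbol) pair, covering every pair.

State merging on the prefix tree: take the shortest (then alphabetical) example prefix whose next move is undefined and point that move at state 0, else 1, else 2, ...; a target is out if some Accept/Reject pair would then sit in one state with the same input left (inseparable). If every existing state is out, open a new one.
a: 0a undefined. 0a->0: ok.
b: 0b undefined. 0b->0: no, bb/bba meet in 0. Open state 1: 0b->1.
c: 0c undefined. 0c->0: no, ac/a meet in 0. 0c->1: ok.
bb: 1b undefined. 1b->0: no, bb/bba meet in 0. 1b->1: ok.
bc: 1c undefined. 1c->0: no, bcacc/bbbca meet in 0. 1c->1: ok.
ca: 1a undefined. 1a->0: no, bbbcbaa/bba meet in 0. 1a->1: no, bb/bba meet in 1. Open state 2: 1a->2.
caa: 2a undefined. 2a->0: no, bbbcbaa/bcbbaaa meet in 0. 2a->1: ok.
cab: 2b undefined. 2b->0: no, aabcab/a meet in 0. 2b->1: ok.
bcac: 2c undefined. 2c->0: ok.
All examples now run through 3 states with every (state, symbol) defined. Accept strings end in {1}, Reject strings end in {0,2}; accept={1}.

states=3 start=0 accept={1} delta: 0a->0 0b->1 0c->1 1a->2 1b->1 1c->1 2a->1 2b->1 2c->0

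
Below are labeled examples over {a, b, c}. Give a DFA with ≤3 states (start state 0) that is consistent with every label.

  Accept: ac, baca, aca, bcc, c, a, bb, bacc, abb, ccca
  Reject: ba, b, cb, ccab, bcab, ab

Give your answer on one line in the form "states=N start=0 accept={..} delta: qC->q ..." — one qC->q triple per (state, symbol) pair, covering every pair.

states=2 start=0 accept={0} delta: 0a->0 0b->1 0c->0 1a->1 1b->0 1c->0

Fold the examples into a partial DFA from state 0: repeatedly fix the first undefined (state, symbol) met by the shortest-then-alphabetical prefix, trying targets in increasing order and rejecting any under which an Accept and a Reject string meet in one state with the same remainder; add a state when all current targets are rejected. Accepting states are where Accept strings end.
a: 0a undefined. 0a->0: ok.
b: 0b undefined. 0b->0: no, a/ba meet in 0. Open state 1: 0b->1.
c: 0c undefined. 0c->0: ok.
ba: 1a undefined. 1a->0: no, ac/ba meet in 0. 1a->1: ok.
bb: 1b undefined. 1b->0: ok.
bc: 1c undefined. 1c->0: ok.
All examples now run through 2 states with every (state, symbol) defined. Accept strings end in {0}, Reject strings end in {1}; accept={0}.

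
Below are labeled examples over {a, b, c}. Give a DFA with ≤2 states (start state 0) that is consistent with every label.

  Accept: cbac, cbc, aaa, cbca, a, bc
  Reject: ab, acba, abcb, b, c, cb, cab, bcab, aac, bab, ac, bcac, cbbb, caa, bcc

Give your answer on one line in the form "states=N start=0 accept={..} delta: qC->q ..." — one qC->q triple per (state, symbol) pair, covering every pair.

State merging on the prefix tree: take the shortest (then alphabetical) example prefix whose next move is undefined and point that move at state 0, else 1, else 2, ...; a target is out if some Accept/Reject pair would then sit in one state with the same input left (inseparable). If every existing state is out, open a new one.
a: 0a undefined. 0a->0: ok.
b: 0b undefined. 0b->0: no, aaa/ab meet in 0. Open state 1: 0b->1.
c: 0c undefined. 0c->0: no, aaa/c meet in 0. 0c->1: ok.
ba: 1a undefined. 1a->0: no, aaa/caa meet in 0. 1a->1: ok.
bc: 1c undefined. 1c->0: ok.
cb: 1b undefined. 1b->0: no, cbac/ab meet in 1. 1b->1: ok.
All examples now run through 2 states with every (state, symbol) defined. Accept strings end in {0}, Reject strings end in {1}; accept={0}.

states=2 start=0 accept={0} delta: 0a->0 0b->1 0c->1 1a->1 1b->1 1c->0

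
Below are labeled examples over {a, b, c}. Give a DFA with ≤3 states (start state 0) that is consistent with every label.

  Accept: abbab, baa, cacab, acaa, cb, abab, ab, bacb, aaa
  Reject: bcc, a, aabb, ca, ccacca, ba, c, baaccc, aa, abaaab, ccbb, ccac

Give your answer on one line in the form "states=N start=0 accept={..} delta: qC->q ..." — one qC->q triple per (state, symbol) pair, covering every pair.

states=3 start=0 accept={0} delta: 0a->1 0b->1 0c->1 1a->2 1b->0 1c->1 2a->0 2b->0 2c->1

Grow the machine one transition at a time. Run the examples from 0; the earliest place one falls off (shortest prefix, ties alphabetical) gets sent to the lowest-numbered state that keeps every Accept/Reject pair distinguishable — a pair clashes when both reach the same state with identical unread suffix — and to a fresh state only if none does.
a: 0a undefined. 0a->0: no, aaa/a meet in 0. Open state 1: 0a->1.
b: 0b undefined. 0b->0: no, baa/aa meet in 1 with "a" left. 0b->1: ok.
c: 0c undefined. 0c->0: no, cb/a meet in 1. 0c->1: ok.
aa: 1a undefined. 1a->0: no, baa/a meet in 1. 1a->1: no, baa/a meet in 1. Open state 2: 1a->2.
ab: 1b undefined. 1b->0: ok.
ac: 1c undefined. 1c->0: no, acaa/ca meet in 2. 1c->1: ok.
aaa: 2a undefined. 2a->0: ok.
aab: 2b undefined. 2b->0: ok.
bac: 2c undefined. 2c->0: no, abbab/ccac meet in 0. 2c->1: ok.
All examples now run through 3 states with every (state, symbol) defined. Accept strings end in {0}, Reject strings end in {1,2}; accept={0}.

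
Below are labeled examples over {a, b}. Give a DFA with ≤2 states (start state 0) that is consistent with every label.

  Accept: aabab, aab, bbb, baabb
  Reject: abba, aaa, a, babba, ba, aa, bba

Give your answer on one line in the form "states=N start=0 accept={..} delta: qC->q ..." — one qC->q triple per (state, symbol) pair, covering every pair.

Grow the machine one transition at a time. Run the examples from 0; the earliest place one falls off (shortest prefix, ties alphabetical) gets sent to the lowest-numbered state that keeps every Accept/Reject pair distinguishable — a pair clashes when both reach the same state with identical unread suffix — and to a fresh state only if none does.
a: 0a undefined. 0a->0: ok.
b: 0b undefined. 0b->0: no, aabab/abba meet in 0. Open state 1: 0b->1.
ba: 1a undefined. 1a->0: ok.
bb: 1b undefined. 1b->0: no, baabb/abba meet in 0. 1b->1: ok.
All examples now run through 2 states with every (state, symbol) defined. Accept strings end in {1}, Reject strings end in {0}; accept={1}.

states=2 start=0 accept={1} delta: 0a->0 0b->1 1a->0 1b->1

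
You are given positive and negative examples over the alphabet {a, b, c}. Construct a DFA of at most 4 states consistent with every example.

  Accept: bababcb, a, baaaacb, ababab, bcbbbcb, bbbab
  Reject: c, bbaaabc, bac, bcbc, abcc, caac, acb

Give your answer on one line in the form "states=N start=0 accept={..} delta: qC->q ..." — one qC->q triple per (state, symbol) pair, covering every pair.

Grow the machine one transition at a time. Run the examples from 0; the earliest place one falls off (shortest prefix, ties alphabetical) gets sent to the lowest-numbered state that keeps every Accept/Reject pair distinguishable — a pair clashes when both reach the same state with identical unread suffix — and to a fresh state only if none does.
a: 0a undefined. 0a->0: ok.
b: 0b undefined. 0b->0: no, bababcb/acb meet in 0 with "cb" left. Open state 1: 0b->1.
c: 0c undefined. 0c->0: no, a/c meet in 0. 0c->1: ok.
ba: 1a undefined. 1a->0: no, baaaacb/acb meet in 1 with "b" left. 1a->1: ok.
bb: 1b undefined. 1b->0: no, a/acb meet in 0. 1b->1: no, ababab/c meet in 1. Open state 2: 1b->2.
bc: 1c undefined. 1c->0: no, a/bac meet in 0. 1c->1: no, baaaacb/acb meet in 2. 1c->2: ok.
bba: 2a undefined. 2a->0: no, ababab/c meet in 1. 2a->1: no, ababab/bac meet in 2. 2a->2: ok.
bbb: 2b undefined. 2b->0: no, bababcb/bac meet in 2. 2b->1: no, bababcb/c meet in 1. 2b->2: no, baaaacb/bac meet in 2. Open state 3: 2b->3.
abcc: 2c undefined. 2c->0: no, a/abcc meet in 0. 2c->1: ok.
bbba: 3a undefined. 3a->0: no, bbbab/c meet in 1. 3a->1: no, bbbab/bac meet in 2. 3a->2: ok.
bcbb: 3b undefined. 3b->0: ok.
bcbc: 3c undefined. 3c->0: no, bababcb/c meet in 1. 3c->1: no, bababcb/bac meet in 2. 3c->2: ok.
All examples now run through 4 states with every (state, symbol) defined. Accept strings end in {0,3}, Reject strings end in {1,2}; accept={0,3}.

states=4 start=0 accept={0,3} delta: 0a->0 0b->1 0c->1 1a->1 1b->2 1c->2 2a->2 2b->3 2c->1 3a->2 3b->0 3c->2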